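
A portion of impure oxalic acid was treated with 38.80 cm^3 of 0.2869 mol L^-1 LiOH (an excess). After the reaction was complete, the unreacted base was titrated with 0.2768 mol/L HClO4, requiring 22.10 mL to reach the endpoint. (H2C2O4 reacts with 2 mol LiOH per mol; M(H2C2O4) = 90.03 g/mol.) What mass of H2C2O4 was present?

Total n(LiOH) added = 0.2869 x 0.03880 = 0.01113 mol.
n(HClO4) used = 0.2768 x 0.02210 = 0.006117 mol, which equals the excess n(LiOH).
So n(LiOH) consumed by the sample = 0.01113 - 0.006117 = 0.005014 mol.
n(H2C2O4) = 0.005014 / 2 = 0.002507 mol.
mass = 0.002507 mol x 90.03 g/mol = 0.226 g.

0.226 g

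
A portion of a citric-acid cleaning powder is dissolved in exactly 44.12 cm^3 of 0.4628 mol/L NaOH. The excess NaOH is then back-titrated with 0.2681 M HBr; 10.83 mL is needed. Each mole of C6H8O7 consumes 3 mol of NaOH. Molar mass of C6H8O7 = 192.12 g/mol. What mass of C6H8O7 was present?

1.12 g

Total n(NaOH) added = 0.4628 x 0.04412 = 0.02042 mol.
n(HBr) used = 0.2681 x 0.01083 = 0.002904 mol, which equals the excess n(NaOH).
So n(NaOH) consumed by the sample = 0.02042 - 0.002904 = 0.01752 mol.
n(C6H8O7) = 0.01752 / 3 = 0.005838 mol.
mass = 0.005838 mol x 192.12 g/mol = 1.12 g.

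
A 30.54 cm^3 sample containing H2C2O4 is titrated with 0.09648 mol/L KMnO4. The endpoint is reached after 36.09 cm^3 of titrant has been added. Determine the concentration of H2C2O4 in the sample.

n(KMnO4) = 0.09648 x 0.03609 = 0.003482 mol.
From the balanced equation, 2 mol KMnO4 reacts with 5 mol H2C2O4, so n(H2C2O4) = 0.003482 x 5/2 = 0.008705 mol.
[H2C2O4] = 0.008705 / 0.03054 L = 0.285 M.

0.285 M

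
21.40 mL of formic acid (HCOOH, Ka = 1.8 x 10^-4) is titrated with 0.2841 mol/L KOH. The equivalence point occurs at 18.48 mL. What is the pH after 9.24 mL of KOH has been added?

9.24 mL is exactly half the equivalence volume (18.48/2), i.e. the half-equivalence point.
There, n(HA) = n(A^-), so pH = pKa = -log(1.8 x 10^-4) = 3.74.

3.74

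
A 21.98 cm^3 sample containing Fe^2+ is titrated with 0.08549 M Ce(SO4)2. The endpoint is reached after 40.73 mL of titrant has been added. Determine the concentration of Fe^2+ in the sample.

0.158 M

n(Ce(SO4)2) = 0.08549 x 0.04073 = 0.003482 mol.
From the balanced equation, 1 mol Ce(SO4)2 reacts with 1 mol Fe^2+, so n(Fe^2+) = 0.003482 x 1/1 = 0.003482 mol.
[Fe^2+] = 0.003482 / 0.02198 L = 0.158 M.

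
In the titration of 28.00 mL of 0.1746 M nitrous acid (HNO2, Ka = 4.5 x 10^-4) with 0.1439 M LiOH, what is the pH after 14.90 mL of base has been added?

3.24

Initial n(HNO2) = 0.1746 x 0.02800 = 0.004889 mol.
n(LiOH) added = 0.1439 x 0.01490 = 0.002144 mol, converting that many moles of HNO2 to NO2-.
Remaining n(HNO2) = 0.002745 mol; n(NO2-) = 0.002144 mol.
By Henderson-Hasselbalch, pH = pKa + log([A^-]/[HA]) = 3.35 + log(0.002144/0.002745) = 3.35 + (-0.11) = 3.24.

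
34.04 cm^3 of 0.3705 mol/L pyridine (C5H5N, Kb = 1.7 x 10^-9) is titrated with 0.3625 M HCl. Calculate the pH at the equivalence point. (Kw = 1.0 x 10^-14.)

n(C5H5N) = 0.3705 x 0.03404 = 0.01261 mol; V(HCl) at equivalence = 0.01261/0.3625 = 0.03479 L.
At equivalence the base is fully converted to C5H5NH+; total volume = 0.06883 L, so [C5H5NH+] = 0.01261/0.06883 = 0.1832 M.
Ka(C5H5NH+) = Kw/Kb = 1.0e-14 / 1.7 x 10^-9 = 5.88e-6.
[H^+] = sqrt(Ka x [C5H5NH+]) = sqrt(5.88e-6 x 0.1832) = 0.00104 M.
pH = -log(0.00104) = 2.98.

2.98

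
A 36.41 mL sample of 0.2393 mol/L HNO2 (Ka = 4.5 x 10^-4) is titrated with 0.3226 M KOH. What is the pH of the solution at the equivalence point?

n(HNO2) = 0.2393 x 0.03641 = 0.008713 mol; V(KOH) at equivalence = 0.008713/0.3226 = 0.02701 L.
At equivalence all the acid is converted to NO2-; total volume = 0.03641 + 0.02701 = 0.06342 L, so [NO2-] = 0.008713/0.06342 = 0.1374 M.
Kb = Kw/Ka = 1.0e-14 / 4.5 x 10^-4 = 2.22e-11.
[OH^-] = sqrt(Kb x [NO2-]) = sqrt(2.22e-11 x 0.1374) = 1.75e-6 M.
pOH = 5.76, so pH = 14.00 - 5.76 = 8.24.

8.24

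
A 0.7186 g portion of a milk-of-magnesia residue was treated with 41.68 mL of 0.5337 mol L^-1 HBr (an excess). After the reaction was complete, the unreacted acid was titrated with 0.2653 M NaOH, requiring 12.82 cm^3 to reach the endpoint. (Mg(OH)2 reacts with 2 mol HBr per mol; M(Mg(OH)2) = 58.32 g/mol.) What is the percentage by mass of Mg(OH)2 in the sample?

Total n(HBr) added = 0.5337 x 0.04168 = 0.02224 mol.
n(NaOH) used = 0.2653 x 0.01282 = 0.003401 mol, which equals the excess n(HBr).
So n(HBr) consumed by the sample = 0.02224 - 0.003401 = 0.01884 mol.
n(Mg(OH)2) = 0.01884 / 2 = 0.009422 mol.
mass Mg(OH)2 = 0.009422 x 58.32 = 0.5495 g, so %Mg(OH)2 = 0.5495/0.7186 x 100 = 76.5%.

76.5%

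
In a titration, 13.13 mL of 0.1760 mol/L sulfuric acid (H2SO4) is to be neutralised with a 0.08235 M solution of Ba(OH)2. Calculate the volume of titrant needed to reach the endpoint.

28.1 mL

n(H2SO4) = 0.1760 mol/L x 0.01313 L = 0.002311 mol.
At equivalence n(Ba(OH)2) = n(H2SO4) = 0.002311 mol.
V(Ba(OH)2) = 0.002311 / 0.08235 = 0.02806 L = 28.1 mL.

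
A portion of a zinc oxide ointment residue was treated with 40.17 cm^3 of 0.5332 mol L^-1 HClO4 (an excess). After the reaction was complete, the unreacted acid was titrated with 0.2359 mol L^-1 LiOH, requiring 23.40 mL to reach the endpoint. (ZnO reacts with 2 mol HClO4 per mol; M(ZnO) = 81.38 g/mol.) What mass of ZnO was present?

Total n(HClO4) added = 0.5332 x 0.04017 = 0.02142 mol.
n(LiOH) used = 0.2359 x 0.02340 = 0.005520 mol, which equals the excess n(HClO4).
So n(HClO4) consumed by the sample = 0.02142 - 0.005520 = 0.01590 mol.
n(ZnO) = 0.01590 / 2 = 0.007949 mol.
mass = 0.007949 mol x 81.38 g/mol = 0.647 g.

0.647 g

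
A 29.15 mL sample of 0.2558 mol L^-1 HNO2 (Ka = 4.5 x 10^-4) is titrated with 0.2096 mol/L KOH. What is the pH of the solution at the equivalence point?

n(HNO2) = 0.2558 x 0.02915 = 0.007457 mol; V(KOH) at equivalence = 0.007457/0.2096 = 0.03558 L.
At equivalence all the acid is converted to NO2-; total volume = 0.02915 + 0.03558 = 0.06473 L, so [NO2-] = 0.007457/0.06473 = 0.1152 M.
Kb = Kw/Ka = 1.0e-14 / 4.5 x 10^-4 = 2.22e-11.
[OH^-] = sqrt(Kb x [NO2-]) = sqrt(2.22e-11 x 0.1152) = 1.60e-6 M.
pOH = 5.80, so pH = 14.00 - 5.80 = 8.20.

8.20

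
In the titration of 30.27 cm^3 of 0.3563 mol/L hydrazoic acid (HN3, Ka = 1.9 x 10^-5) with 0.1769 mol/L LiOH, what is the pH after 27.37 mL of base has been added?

Initial n(HN3) = 0.3563 x 0.03027 = 0.01079 mol.
n(LiOH) added = 0.1769 x 0.02737 = 0.004842 mol, converting that many moles of HN3 to N3-.
Remaining n(HN3) = 0.005943 mol; n(N3-) = 0.004842 mol.
By Henderson-Hasselbalch, pH = pKa + log([A^-]/[HA]) = 4.72 + log(0.004842/0.005943) = 4.72 + (-0.09) = 4.63.

4.63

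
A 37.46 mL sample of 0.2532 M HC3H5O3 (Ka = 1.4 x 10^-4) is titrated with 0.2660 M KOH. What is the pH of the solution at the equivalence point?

n(HC3H5O3) = 0.2532 x 0.03746 = 0.009485 mol; V(KOH) at equivalence = 0.009485/0.2660 = 0.03566 L.
At equivalence all the acid is converted to C3H5O3-; total volume = 0.03746 + 0.03566 = 0.07312 L, so [C3H5O3-] = 0.009485/0.07312 = 0.1297 M.
Kb = Kw/Ka = 1.0e-14 / 1.4 x 10^-4 = 7.14e-11.
[OH^-] = sqrt(Kb x [C3H5O3-]) = sqrt(7.14e-11 x 0.1297) = 3.04e-6 M.
pOH = 5.52, so pH = 14.00 - 5.52 = 8.48.

8.48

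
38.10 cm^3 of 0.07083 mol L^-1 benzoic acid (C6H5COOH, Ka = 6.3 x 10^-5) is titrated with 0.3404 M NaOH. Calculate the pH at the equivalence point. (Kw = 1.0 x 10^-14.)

8.48

n(C6H5COOH) = 0.07083 x 0.03810 = 0.002699 mol; V(NaOH) at equivalence = 0.002699/0.3404 = 0.007928 L.
At equivalence all the acid is converted to C6H5COO-; total volume = 0.03810 + 0.007928 = 0.04603 L, so [C6H5COO-] = 0.002699/0.04603 = 0.05863 M.
Kb = Kw/Ka = 1.0e-14 / 6.3 x 10^-5 = 1.59e-10.
[OH^-] = sqrt(Kb x [C6H5COO-]) = sqrt(1.59e-10 x 0.05863) = 3.05e-6 M.
pOH = 5.52, so pH = 14.00 - 5.52 = 8.48.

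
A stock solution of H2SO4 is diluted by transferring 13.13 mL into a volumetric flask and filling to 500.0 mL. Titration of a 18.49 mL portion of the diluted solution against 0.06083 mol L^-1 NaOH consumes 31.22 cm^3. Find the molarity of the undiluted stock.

n(NaOH) = 0.06083 x 0.03122 = 0.001899 mol.
n(H2SO4) in the aliquot = 0.001899 x 1/2 = 0.0009496 mol.
[diluted H2SO4] = 0.0009496 / 0.01849 = 0.05136 M.
Dilution factor = 500.0/13.13 = 38.08, so [stock] = 0.05136 x 38.08 = 1.96 M.

1.96 M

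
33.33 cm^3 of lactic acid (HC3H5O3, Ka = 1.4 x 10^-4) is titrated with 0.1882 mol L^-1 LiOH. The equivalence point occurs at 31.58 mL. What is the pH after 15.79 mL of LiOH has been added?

3.85

15.79 mL is exactly half the equivalence volume (31.58/2), i.e. the half-equivalence point.
There, n(HA) = n(A^-), so pH = pKa = -log(1.4 x 10^-4) = 3.85.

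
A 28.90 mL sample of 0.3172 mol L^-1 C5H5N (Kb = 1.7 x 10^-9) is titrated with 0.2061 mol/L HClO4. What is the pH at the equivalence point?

3.07

n(C5H5N) = 0.3172 x 0.02890 = 0.009167 mol; V(HClO4) at equivalence = 0.009167/0.2061 = 0.04448 L.
At equivalence the base is fully converted to C5H5NH+; total volume = 0.07338 L, so [C5H5NH+] = 0.009167/0.07338 = 0.1249 M.
Ka(C5H5NH+) = Kw/Kb = 1.0e-14 / 1.7 x 10^-9 = 5.88e-6.
[H^+] = sqrt(Ka x [C5H5NH+]) = sqrt(5.88e-6 x 0.1249) = 0.000857 M.
pH = -log(0.000857) = 3.07.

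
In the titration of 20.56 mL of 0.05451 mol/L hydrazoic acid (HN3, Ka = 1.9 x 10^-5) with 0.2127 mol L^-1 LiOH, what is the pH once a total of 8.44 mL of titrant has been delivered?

12.37

n(acid) = 0.05451 x 0.02056 = 0.001121 mol; n(LiOH) added = 0.2127 x 0.008440 = 0.001795 mol.
Base is in excess by 0.001795 - 0.001121 = 0.0006745 mol in a total volume of 0.02900 L.
[OH^-] = 0.0006745/0.02900 = 0.02326 M, so pOH = 1.63 and pH = 14.00 - 1.63 = 12.37.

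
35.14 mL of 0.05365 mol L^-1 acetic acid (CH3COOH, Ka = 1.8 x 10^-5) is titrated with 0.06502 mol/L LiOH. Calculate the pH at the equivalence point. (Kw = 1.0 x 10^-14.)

n(CH3COOH) = 0.05365 x 0.03514 = 0.001885 mol; V(LiOH) at equivalence = 0.001885/0.06502 = 0.02900 L.
At equivalence all the acid is converted to CH3COO-; total volume = 0.03514 + 0.02900 = 0.06414 L, so [CH3COO-] = 0.001885/0.06414 = 0.02940 M.
Kb = Kw/Ka = 1.0e-14 / 1.8 x 10^-5 = 5.56e-10.
[OH^-] = sqrt(Kb x [CH3COO-]) = sqrt(5.56e-10 x 0.02940) = 4.04e-6 M.
pOH = 5.39, so pH = 14.00 - 5.39 = 8.61.

8.61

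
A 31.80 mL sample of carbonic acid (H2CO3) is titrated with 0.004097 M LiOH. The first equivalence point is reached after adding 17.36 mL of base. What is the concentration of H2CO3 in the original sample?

0.00224 M

n(LiOH) = 0.004097 x 0.01736 = 7.112e-5 mol.
At the first equivalence point, 1 mol OH^- react per mol H2CO3, so n(H2CO3) = 7.112e-5 / 1 = 7.112e-5 mol.
[H2CO3] = 7.112e-5 / 0.03180 L = 0.00224 M.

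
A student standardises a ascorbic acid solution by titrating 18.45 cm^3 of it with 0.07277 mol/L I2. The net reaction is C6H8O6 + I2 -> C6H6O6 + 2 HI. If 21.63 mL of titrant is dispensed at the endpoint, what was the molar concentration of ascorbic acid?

n(I2) = 0.07277 x 0.02163 = 0.001574 mol.
From the balanced equation, 1 mol I2 reacts with 1 mol ascorbic acid, so n(ascorbic acid) = 0.001574 x 1/1 = 0.001574 mol.
[ascorbic acid] = 0.001574 / 0.01845 L = 0.0853 M.

0.0853 M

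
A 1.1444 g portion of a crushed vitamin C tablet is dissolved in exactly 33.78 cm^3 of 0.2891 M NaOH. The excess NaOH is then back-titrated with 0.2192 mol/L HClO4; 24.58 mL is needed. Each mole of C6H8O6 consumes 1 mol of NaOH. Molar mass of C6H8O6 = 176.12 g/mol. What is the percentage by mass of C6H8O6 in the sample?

67.4%

Total n(NaOH) added = 0.2891 x 0.03378 = 0.009766 mol.
n(HClO4) used = 0.2192 x 0.02458 = 0.005388 mol, which equals the excess n(NaOH).
So n(NaOH) consumed by the sample = 0.009766 - 0.005388 = 0.004378 mol.
n(C6H8O6) = 0.004378 / 1 = 0.004378 mol.
mass C6H8O6 = 0.004378 x 176.12 = 0.7710 g, so %C6H8O6 = 0.7710/1.1444 x 100 = 67.4%.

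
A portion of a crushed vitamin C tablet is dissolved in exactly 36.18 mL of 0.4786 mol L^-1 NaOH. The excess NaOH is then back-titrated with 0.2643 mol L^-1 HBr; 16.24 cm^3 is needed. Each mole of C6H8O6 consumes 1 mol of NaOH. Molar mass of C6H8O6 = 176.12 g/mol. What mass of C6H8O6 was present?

2.29 g

Total n(NaOH) added = 0.4786 x 0.03618 = 0.01732 mol.
n(HBr) used = 0.2643 x 0.01624 = 0.004292 mol, which equals the excess n(NaOH).
So n(NaOH) consumed by the sample = 0.01732 - 0.004292 = 0.01302 mol.
n(C6H8O6) = 0.01302 / 1 = 0.01302 mol.
mass = 0.01302 mol x 176.12 g/mol = 2.29 g.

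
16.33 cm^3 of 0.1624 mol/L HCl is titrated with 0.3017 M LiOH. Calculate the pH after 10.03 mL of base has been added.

12.15

n(acid) = 0.1624 x 0.01633 = 0.002652 mol; n(LiOH) added = 0.3017 x 0.01003 = 0.003026 mol.
Base is in excess by 0.003026 - 0.002652 = 0.0003741 mol in a total volume of 0.02636 L.
[OH^-] = 0.0003741/0.02636 = 0.01419 M, so pOH = 1.85 and pH = 14.00 - 1.85 = 12.15.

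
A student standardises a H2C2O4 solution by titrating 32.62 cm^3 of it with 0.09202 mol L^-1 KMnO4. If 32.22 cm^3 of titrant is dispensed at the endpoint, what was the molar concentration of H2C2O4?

n(KMnO4) = 0.09202 x 0.03222 = 0.002965 mol.
From the balanced equation, 2 mol KMnO4 reacts with 5 mol H2C2O4, so n(H2C2O4) = 0.002965 x 5/2 = 0.007412 mol.
[H2C2O4] = 0.007412 / 0.03262 L = 0.227 M.

0.227 M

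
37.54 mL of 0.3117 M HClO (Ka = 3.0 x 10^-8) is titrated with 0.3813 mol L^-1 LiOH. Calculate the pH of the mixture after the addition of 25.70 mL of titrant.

8.23

Initial n(HClO) = 0.3117 x 0.03754 = 0.01170 mol.
n(LiOH) added = 0.3813 x 0.02570 = 0.009799 mol, converting that many moles of HClO to ClO-.
Remaining n(HClO) = 0.001902 mol; n(ClO-) = 0.009799 mol.
By Henderson-Hasselbalch, pH = pKa + log([A^-]/[HA]) = 7.52 + log(0.009799/0.001902) = 7.52 + (+0.71) = 8.23.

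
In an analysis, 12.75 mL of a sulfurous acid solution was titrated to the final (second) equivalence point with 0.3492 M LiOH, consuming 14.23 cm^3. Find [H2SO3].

0.195 M

n(LiOH) = 0.3492 x 0.01423 = 0.004969 mol.
At the final (second) equivalence point, 2 mol OH^- react per mol H2SO3, so n(H2SO3) = 0.004969 / 2 = 0.002485 mol.
[H2SO3] = 0.002485 / 0.01275 L = 0.195 M.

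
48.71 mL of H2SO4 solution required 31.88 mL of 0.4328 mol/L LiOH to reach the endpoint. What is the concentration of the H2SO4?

0.142 M

n(LiOH) delivered = 0.4328 x 0.03188 = 0.01380 mol.
The reaction is 1 H2SO4 + 2 LiOH, so n(H2SO4) = 0.01380 x 1/2 = 0.006899 mol.
[H2SO4] = 0.006899 mol / 0.04871 L = 0.142 M.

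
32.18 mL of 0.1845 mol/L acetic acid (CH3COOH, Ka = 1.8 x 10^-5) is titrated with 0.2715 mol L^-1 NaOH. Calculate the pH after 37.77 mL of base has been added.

12.79

n(acid) = 0.1845 x 0.03218 = 0.005937 mol; n(NaOH) added = 0.2715 x 0.03777 = 0.01025 mol.
Base is in excess by 0.01025 - 0.005937 = 0.004317 mol in a total volume of 0.06995 L.
[OH^-] = 0.004317/0.06995 = 0.06172 M, so pOH = 1.21 and pH = 14.00 - 1.21 = 12.79.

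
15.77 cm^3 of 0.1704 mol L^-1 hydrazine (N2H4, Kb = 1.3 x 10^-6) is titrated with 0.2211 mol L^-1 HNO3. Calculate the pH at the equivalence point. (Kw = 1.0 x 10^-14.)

n(N2H4) = 0.1704 x 0.01577 = 0.002687 mol; V(HNO3) at equivalence = 0.002687/0.2211 = 0.01215 L.
At equivalence the base is fully converted to N2H5+; total volume = 0.02792 L, so [N2H5+] = 0.002687/0.02792 = 0.09623 M.
Ka(N2H5+) = Kw/Kb = 1.0e-14 / 1.3 x 10^-6 = 7.69e-9.
[H^+] = sqrt(Ka x [N2H5+]) = sqrt(7.69e-9 x 0.09623) = 2.72e-5 M.
pH = -log(2.72e-5) = 4.57.

4.57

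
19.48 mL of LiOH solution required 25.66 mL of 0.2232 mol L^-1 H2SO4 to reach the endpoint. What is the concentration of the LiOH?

n(H2SO4) delivered = 0.2232 x 0.02566 = 0.005727 mol.
The reaction is 2 LiOH + 1 H2SO4, so n(LiOH) = 0.005727 x 2/1 = 0.01145 mol.
[LiOH] = 0.01145 mol / 0.01948 L = 0.588 M.

0.588 M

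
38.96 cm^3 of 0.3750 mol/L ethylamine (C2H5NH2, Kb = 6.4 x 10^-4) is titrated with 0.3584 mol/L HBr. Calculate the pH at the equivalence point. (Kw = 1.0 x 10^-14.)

n(C2H5NH2) = 0.3750 x 0.03896 = 0.01461 mol; V(HBr) at equivalence = 0.01461/0.3584 = 0.04076 L.
At equivalence the base is fully converted to C2H5NH3+; total volume = 0.07972 L, so [C2H5NH3+] = 0.01461/0.07972 = 0.1833 M.
Ka(C2H5NH3+) = Kw/Kb = 1.0e-14 / 6.4 x 10^-4 = 1.56e-11.
[H^+] = sqrt(Ka x [C2H5NH3+]) = sqrt(1.56e-11 x 0.1833) = 1.69e-6 M.
pH = -log(1.69e-6) = 5.77.

5.77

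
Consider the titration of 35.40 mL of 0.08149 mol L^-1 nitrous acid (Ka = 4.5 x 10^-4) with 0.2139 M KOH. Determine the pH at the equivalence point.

8.06

n(HNO2) = 0.08149 x 0.03540 = 0.002885 mol; V(KOH) at equivalence = 0.002885/0.2139 = 0.01349 L.
At equivalence all the acid is converted to NO2-; total volume = 0.03540 + 0.01349 = 0.04889 L, so [NO2-] = 0.002885/0.04889 = 0.05901 M.
Kb = Kw/Ka = 1.0e-14 / 4.5 x 10^-4 = 2.22e-11.
[OH^-] = sqrt(Kb x [NO2-]) = sqrt(2.22e-11 x 0.05901) = 1.15e-6 M.
pOH = 5.94, so pH = 14.00 - 5.94 = 8.06.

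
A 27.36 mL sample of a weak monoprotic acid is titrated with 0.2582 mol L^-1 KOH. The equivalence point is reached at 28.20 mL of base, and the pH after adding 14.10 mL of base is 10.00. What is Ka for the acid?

14.10 mL is half of the equivalence volume, so this is the half-equivalence point where [HA] = [A^-].
At half-equivalence pH = pKa, so pKa = 10.00.
Ka = 10^(-10.00) = 1.0 x 10^-10.

1.0 x 10^-10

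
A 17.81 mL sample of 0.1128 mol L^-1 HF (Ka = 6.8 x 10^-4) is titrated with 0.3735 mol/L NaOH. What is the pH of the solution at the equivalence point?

n(HF) = 0.1128 x 0.01781 = 0.002009 mol; V(NaOH) at equivalence = 0.002009/0.3735 = 0.005379 L.
At equivalence all the acid is converted to F-; total volume = 0.01781 + 0.005379 = 0.02319 L, so [F-] = 0.002009/0.02319 = 0.08664 M.
Kb = Kw/Ka = 1.0e-14 / 6.8 x 10^-4 = 1.47e-11.
[OH^-] = sqrt(Kb x [F-]) = sqrt(1.47e-11 x 0.08664) = 1.13e-6 M.
pOH = 5.95, so pH = 14.00 - 5.95 = 8.05.

8.05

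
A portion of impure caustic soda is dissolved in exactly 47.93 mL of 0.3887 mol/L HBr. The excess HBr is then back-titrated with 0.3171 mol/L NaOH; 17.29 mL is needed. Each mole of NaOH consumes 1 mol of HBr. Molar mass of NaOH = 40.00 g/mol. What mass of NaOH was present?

Total n(HBr) added = 0.3887 x 0.04793 = 0.01863 mol.
n(NaOH) used = 0.3171 x 0.01729 = 0.005483 mol, which equals the excess n(HBr).
So n(HBr) consumed by the sample = 0.01863 - 0.005483 = 0.01315 mol.
n(NaOH) = 0.01315 / 1 = 0.01315 mol.
mass = 0.01315 mol x 40.00 g/mol = 0.526 g.

0.526 g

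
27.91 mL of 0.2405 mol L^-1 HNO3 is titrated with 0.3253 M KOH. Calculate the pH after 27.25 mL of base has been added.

n(acid) = 0.2405 x 0.02791 = 0.006712 mol; n(KOH) added = 0.3253 x 0.02725 = 0.008864 mol.
Base is in excess by 0.008864 - 0.006712 = 0.002152 mol in a total volume of 0.05516 L.
[OH^-] = 0.002152/0.05516 = 0.03902 M, so pOH = 1.41 and pH = 14.00 - 1.41 = 12.59.

12.59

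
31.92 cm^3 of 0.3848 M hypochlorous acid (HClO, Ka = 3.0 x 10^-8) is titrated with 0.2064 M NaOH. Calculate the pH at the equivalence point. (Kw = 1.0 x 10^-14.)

n(HClO) = 0.3848 x 0.03192 = 0.01228 mol; V(NaOH) at equivalence = 0.01228/0.2064 = 0.05951 L.
At equivalence all the acid is converted to ClO-; total volume = 0.03192 + 0.05951 = 0.09143 L, so [ClO-] = 0.01228/0.09143 = 0.1343 M.
Kb = Kw/Ka = 1.0e-14 / 3.0 x 10^-8 = 3.33e-7.
[OH^-] = sqrt(Kb x [ClO-]) = sqrt(3.33e-7 x 0.1343) = 0.000212 M.
pOH = 3.67, so pH = 14.00 - 3.67 = 10.33.

10.33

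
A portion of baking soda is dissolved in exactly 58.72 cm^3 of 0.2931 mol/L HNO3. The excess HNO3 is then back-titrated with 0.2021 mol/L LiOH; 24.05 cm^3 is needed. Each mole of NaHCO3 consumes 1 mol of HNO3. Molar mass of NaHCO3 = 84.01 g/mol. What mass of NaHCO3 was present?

Total n(HNO3) added = 0.2931 x 0.05872 = 0.01721 mol.
n(LiOH) used = 0.2021 x 0.02405 = 0.004861 mol, which equals the excess n(HNO3).
So n(HNO3) consumed by the sample = 0.01721 - 0.004861 = 0.01235 mol.
n(NaHCO3) = 0.01235 / 1 = 0.01235 mol.
mass = 0.01235 mol x 84.01 g/mol = 1.04 g.

1.04 g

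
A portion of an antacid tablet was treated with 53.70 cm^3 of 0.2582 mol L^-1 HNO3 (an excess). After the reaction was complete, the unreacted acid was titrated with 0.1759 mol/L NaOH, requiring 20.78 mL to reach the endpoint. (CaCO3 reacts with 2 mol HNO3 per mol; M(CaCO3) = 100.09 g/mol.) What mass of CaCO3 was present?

Total n(HNO3) added = 0.2582 x 0.05370 = 0.01387 mol.
n(NaOH) used = 0.1759 x 0.02078 = 0.003655 mol, which equals the excess n(HNO3).
So n(HNO3) consumed by the sample = 0.01387 - 0.003655 = 0.01021 mol.
n(CaCO3) = 0.01021 / 2 = 0.005105 mol.
mass = 0.005105 mol x 100.09 g/mol = 0.511 g.

0.511 g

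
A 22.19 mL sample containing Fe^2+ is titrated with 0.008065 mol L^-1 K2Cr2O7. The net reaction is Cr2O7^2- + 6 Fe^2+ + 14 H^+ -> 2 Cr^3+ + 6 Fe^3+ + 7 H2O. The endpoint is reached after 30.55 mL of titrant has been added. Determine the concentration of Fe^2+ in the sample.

n(K2Cr2O7) = 0.008065 x 0.03055 = 0.0002464 mol.
From the balanced equation, 1 mol K2Cr2O7 reacts with 6 mol Fe^2+, so n(Fe^2+) = 0.0002464 x 6/1 = 0.001478 mol.
[Fe^2+] = 0.001478 / 0.02219 L = 0.0666 M.

0.0666 M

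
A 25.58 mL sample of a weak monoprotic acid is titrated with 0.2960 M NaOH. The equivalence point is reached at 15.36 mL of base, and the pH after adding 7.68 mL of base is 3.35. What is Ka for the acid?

7.68 mL is half of the equivalence volume, so this is the half-equivalence point where [HA] = [A^-].
At half-equivalence pH = pKa, so pKa = 3.35.
Ka = 10^(-3.35) = 4.5 x 10^-4.

4.5 x 10^-4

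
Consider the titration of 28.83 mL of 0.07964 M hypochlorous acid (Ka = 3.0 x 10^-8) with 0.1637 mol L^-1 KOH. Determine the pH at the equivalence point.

n(HClO) = 0.07964 x 0.02883 = 0.002296 mol; V(KOH) at equivalence = 0.002296/0.1637 = 0.01403 L.
At equivalence all the acid is converted to ClO-; total volume = 0.02883 + 0.01403 = 0.04286 L, so [ClO-] = 0.002296/0.04286 = 0.05358 M.
Kb = Kw/Ka = 1.0e-14 / 3.0 x 10^-8 = 3.33e-7.
[OH^-] = sqrt(Kb x [ClO-]) = sqrt(3.33e-7 x 0.05358) = 0.000134 M.
pOH = 3.87, so pH = 14.00 - 3.87 = 10.13.

10.13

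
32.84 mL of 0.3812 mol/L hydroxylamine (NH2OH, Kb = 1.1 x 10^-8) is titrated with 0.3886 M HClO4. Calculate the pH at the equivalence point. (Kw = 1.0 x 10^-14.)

3.38

n(NH2OH) = 0.3812 x 0.03284 = 0.01252 mol; V(HClO4) at equivalence = 0.01252/0.3886 = 0.03221 L.
At equivalence the base is fully converted to NH3OH+; total volume = 0.06505 L, so [NH3OH+] = 0.01252/0.06505 = 0.1924 M.
Ka(NH3OH+) = Kw/Kb = 1.0e-14 / 1.1 x 10^-8 = 9.09e-7.
[H^+] = sqrt(Ka x [NH3OH+]) = sqrt(9.09e-7 x 0.1924) = 0.000418 M.
pH = -log(0.000418) = 3.38.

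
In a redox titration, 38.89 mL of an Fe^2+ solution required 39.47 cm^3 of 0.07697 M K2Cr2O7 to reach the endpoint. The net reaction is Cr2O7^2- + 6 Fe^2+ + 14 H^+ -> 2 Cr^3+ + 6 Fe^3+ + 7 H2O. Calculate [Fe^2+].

0.469 M

n(K2Cr2O7) = 0.07697 x 0.03947 = 0.003038 mol.
From the balanced equation, 1 mol K2Cr2O7 reacts with 6 mol Fe^2+, so n(Fe^2+) = 0.003038 x 6/1 = 0.01823 mol.
[Fe^2+] = 0.01823 / 0.03889 L = 0.469 M.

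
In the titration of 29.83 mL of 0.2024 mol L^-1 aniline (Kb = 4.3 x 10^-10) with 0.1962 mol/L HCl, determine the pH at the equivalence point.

2.82

n(C6H5NH2) = 0.2024 x 0.02983 = 0.006038 mol; V(HCl) at equivalence = 0.006038/0.1962 = 0.03077 L.
At equivalence the base is fully converted to C6H5NH3+; total volume = 0.06060 L, so [C6H5NH3+] = 0.006038/0.06060 = 0.09963 M.
Ka(C6H5NH3+) = Kw/Kb = 1.0e-14 / 4.3 x 10^-10 = 2.33e-5.
[H^+] = sqrt(Ka x [C6H5NH3+]) = sqrt(2.33e-5 x 0.09963) = 0.00152 M.
pH = -log(0.00152) = 2.82.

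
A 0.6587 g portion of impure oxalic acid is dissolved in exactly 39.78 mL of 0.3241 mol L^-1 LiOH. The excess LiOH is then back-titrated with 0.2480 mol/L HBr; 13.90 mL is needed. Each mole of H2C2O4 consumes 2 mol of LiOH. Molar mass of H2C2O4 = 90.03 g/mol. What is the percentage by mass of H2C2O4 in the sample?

64.5%

Total n(LiOH) added = 0.3241 x 0.03978 = 0.01289 mol.
n(HBr) used = 0.2480 x 0.01390 = 0.003447 mol, which equals the excess n(LiOH).
So n(LiOH) consumed by the sample = 0.01289 - 0.003447 = 0.009445 mol.
n(H2C2O4) = 0.009445 / 2 = 0.004723 mol.
mass H2C2O4 = 0.004723 x 90.03 = 0.4252 g, so %H2C2O4 = 0.4252/0.6587 x 100 = 64.5%.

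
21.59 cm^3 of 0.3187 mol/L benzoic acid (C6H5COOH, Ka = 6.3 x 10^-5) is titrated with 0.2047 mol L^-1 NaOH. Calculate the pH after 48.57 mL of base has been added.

n(acid) = 0.3187 x 0.02159 = 0.006881 mol; n(NaOH) added = 0.2047 x 0.04857 = 0.009942 mol.
Base is in excess by 0.009942 - 0.006881 = 0.003062 mol in a total volume of 0.07016 L.
[OH^-] = 0.003062/0.07016 = 0.04364 M, so pOH = 1.36 and pH = 14.00 - 1.36 = 12.64.

12.64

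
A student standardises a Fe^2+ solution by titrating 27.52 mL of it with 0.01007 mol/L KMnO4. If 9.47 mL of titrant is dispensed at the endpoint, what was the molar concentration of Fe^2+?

0.0173 M

n(KMnO4) = 0.01007 x 0.009470 = 9.536e-5 mol.
From the balanced equation, 1 mol KMnO4 reacts with 5 mol Fe^2+, so n(Fe^2+) = 9.536e-5 x 5/1 = 0.0004768 mol.
[Fe^2+] = 0.0004768 / 0.02752 L = 0.0173 M.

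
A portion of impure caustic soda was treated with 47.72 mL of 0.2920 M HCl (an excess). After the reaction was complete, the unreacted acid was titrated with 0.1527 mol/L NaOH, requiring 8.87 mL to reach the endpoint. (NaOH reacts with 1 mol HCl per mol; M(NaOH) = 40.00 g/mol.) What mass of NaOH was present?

Total n(HCl) added = 0.2920 x 0.04772 = 0.01393 mol.
n(NaOH) used = 0.1527 x 0.008870 = 0.001354 mol, which equals the excess n(HCl).
So n(HCl) consumed by the sample = 0.01393 - 0.001354 = 0.01258 mol.
n(NaOH) = 0.01258 / 1 = 0.01258 mol.
mass = 0.01258 mol x 40.00 g/mol = 0.503 g.

0.503 g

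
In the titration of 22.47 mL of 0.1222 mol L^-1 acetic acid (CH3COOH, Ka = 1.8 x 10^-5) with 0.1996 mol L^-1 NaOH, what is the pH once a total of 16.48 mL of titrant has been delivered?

12.14

n(acid) = 0.1222 x 0.02247 = 0.002746 mol; n(NaOH) added = 0.1996 x 0.01648 = 0.003289 mol.
Base is in excess by 0.003289 - 0.002746 = 0.0005436 mol in a total volume of 0.03895 L.
[OH^-] = 0.0005436/0.03895 = 0.01396 M, so pOH = 1.86 and pH = 14.00 - 1.86 = 12.14.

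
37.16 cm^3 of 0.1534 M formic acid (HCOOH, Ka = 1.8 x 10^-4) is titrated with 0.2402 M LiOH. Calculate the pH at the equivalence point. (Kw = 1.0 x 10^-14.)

8.36

n(HCOOH) = 0.1534 x 0.03716 = 0.005700 mol; V(LiOH) at equivalence = 0.005700/0.2402 = 0.02373 L.
At equivalence all the acid is converted to HCOO-; total volume = 0.03716 + 0.02373 = 0.06089 L, so [HCOO-] = 0.005700/0.06089 = 0.09361 M.
Kb = Kw/Ka = 1.0e-14 / 1.8 x 10^-4 = 5.56e-11.
[OH^-] = sqrt(Kb x [HCOO-]) = sqrt(5.56e-11 x 0.09361) = 2.28e-6 M.
pOH = 5.64, so pH = 14.00 - 5.64 = 8.36.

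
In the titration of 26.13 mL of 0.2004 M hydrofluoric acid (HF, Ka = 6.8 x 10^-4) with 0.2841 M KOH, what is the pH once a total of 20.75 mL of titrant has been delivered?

n(acid) = 0.2004 x 0.02613 = 0.005236 mol; n(KOH) added = 0.2841 x 0.02075 = 0.005895 mol.
Base is in excess by 0.005895 - 0.005236 = 0.0006586 mol in a total volume of 0.04688 L.
[OH^-] = 0.0006586/0.04688 = 0.01405 M, so pOH = 1.85 and pH = 14.00 - 1.85 = 12.15.

12.15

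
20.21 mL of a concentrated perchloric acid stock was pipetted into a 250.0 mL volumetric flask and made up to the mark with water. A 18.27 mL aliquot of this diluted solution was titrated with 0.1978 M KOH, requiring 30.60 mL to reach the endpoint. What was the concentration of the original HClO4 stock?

n(KOH) = 0.1978 x 0.03060 = 0.006053 mol.
n(HClO4) in the aliquot = 0.006053 mol.
[diluted HClO4] = 0.006053 / 0.01827 = 0.3313 M.
Dilution factor = 250.0/20.21 = 12.37, so [stock] = 0.3313 x 12.37 = 4.10 M.

4.10 M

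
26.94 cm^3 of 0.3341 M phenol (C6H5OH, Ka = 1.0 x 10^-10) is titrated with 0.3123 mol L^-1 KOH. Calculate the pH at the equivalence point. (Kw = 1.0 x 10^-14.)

11.60

n(C6H5OH) = 0.3341 x 0.02694 = 0.009001 mol; V(KOH) at equivalence = 0.009001/0.3123 = 0.02882 L.
At equivalence all the acid is converted to C6H5O-; total volume = 0.02694 + 0.02882 = 0.05576 L, so [C6H5O-] = 0.009001/0.05576 = 0.1614 M.
Kb = Kw/Ka = 1.0e-14 / 1.0 x 10^-10 = 0.000100.
[OH^-] = sqrt(Kb x [C6H5O-]) = sqrt(0.000100 x 0.1614) = 0.00402 M.
pOH = 2.40, so pH = 14.00 - 2.40 = 11.60.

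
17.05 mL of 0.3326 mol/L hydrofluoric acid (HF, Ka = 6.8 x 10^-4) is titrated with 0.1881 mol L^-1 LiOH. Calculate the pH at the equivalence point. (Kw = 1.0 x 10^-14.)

n(HF) = 0.3326 x 0.01705 = 0.005671 mol; V(LiOH) at equivalence = 0.005671/0.1881 = 0.03015 L.
At equivalence all the acid is converted to F-; total volume = 0.01705 + 0.03015 = 0.04720 L, so [F-] = 0.005671/0.04720 = 0.1201 M.
Kb = Kw/Ka = 1.0e-14 / 6.8 x 10^-4 = 1.47e-11.
[OH^-] = sqrt(Kb x [F-]) = sqrt(1.47e-11 x 0.1201) = 1.33e-6 M.
pOH = 5.88, so pH = 14.00 - 5.88 = 8.12.

8.12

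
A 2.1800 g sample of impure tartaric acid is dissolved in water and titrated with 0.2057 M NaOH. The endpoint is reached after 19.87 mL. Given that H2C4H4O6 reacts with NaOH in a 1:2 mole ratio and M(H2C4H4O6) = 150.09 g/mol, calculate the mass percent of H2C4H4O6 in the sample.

n(NaOH) = 0.2057 x 0.01987 = 0.004087 mol.
n(H2C4H4O6) = 0.004087 / 2 = 0.002044 mol.
mass of H2C4H4O6 = 0.002044 x 150.09 = 0.3067 g.
% purity = 0.3067 / 2.1800 x 100 = 14.1%.

14.1%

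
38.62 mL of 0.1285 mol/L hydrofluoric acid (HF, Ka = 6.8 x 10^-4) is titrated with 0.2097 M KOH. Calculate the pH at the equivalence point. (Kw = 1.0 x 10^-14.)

8.03

n(HF) = 0.1285 x 0.03862 = 0.004963 mol; V(KOH) at equivalence = 0.004963/0.2097 = 0.02367 L.
At equivalence all the acid is converted to F-; total volume = 0.03862 + 0.02367 = 0.06229 L, so [F-] = 0.004963/0.06229 = 0.07968 M.
Kb = Kw/Ka = 1.0e-14 / 6.8 x 10^-4 = 1.47e-11.
[OH^-] = sqrt(Kb x [F-]) = sqrt(1.47e-11 x 0.07968) = 1.08e-6 M.
pOH = 5.97, so pH = 14.00 - 5.97 = 8.03.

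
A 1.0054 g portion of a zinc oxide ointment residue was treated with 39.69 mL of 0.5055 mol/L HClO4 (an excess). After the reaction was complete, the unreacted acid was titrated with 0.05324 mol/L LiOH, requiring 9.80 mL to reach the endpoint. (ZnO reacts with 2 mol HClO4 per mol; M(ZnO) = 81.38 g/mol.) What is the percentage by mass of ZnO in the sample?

Total n(HClO4) added = 0.5055 x 0.03969 = 0.02006 mol.
n(LiOH) used = 0.05324 x 0.009800 = 0.0005218 mol, which equals the excess n(HClO4).
So n(HClO4) consumed by the sample = 0.02006 - 0.0005218 = 0.01954 mol.
n(ZnO) = 0.01954 / 2 = 0.009771 mol.
mass ZnO = 0.009771 x 81.38 = 0.7951 g, so %ZnO = 0.7951/1.0054 x 100 = 79.1%.

79.1%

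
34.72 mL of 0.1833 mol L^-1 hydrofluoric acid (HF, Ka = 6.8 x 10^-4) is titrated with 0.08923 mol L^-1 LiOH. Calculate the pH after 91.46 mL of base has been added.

12.15

n(acid) = 0.1833 x 0.03472 = 0.006364 mol; n(LiOH) added = 0.08923 x 0.09146 = 0.008161 mol.
Base is in excess by 0.008161 - 0.006364 = 0.001797 mol in a total volume of 0.1262 L.
[OH^-] = 0.001797/0.1262 = 0.01424 M, so pOH = 1.85 and pH = 14.00 - 1.85 = 12.15.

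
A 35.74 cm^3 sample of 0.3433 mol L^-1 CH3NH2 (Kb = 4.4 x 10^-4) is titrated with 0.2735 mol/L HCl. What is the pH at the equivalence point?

n(CH3NH2) = 0.3433 x 0.03574 = 0.01227 mol; V(HCl) at equivalence = 0.01227/0.2735 = 0.04486 L.
At equivalence the base is fully converted to CH3NH3+; total volume = 0.08060 L, so [CH3NH3+] = 0.01227/0.08060 = 0.1522 M.
Ka(CH3NH3+) = Kw/Kb = 1.0e-14 / 4.4 x 10^-4 = 2.27e-11.
[H^+] = sqrt(Ka x [CH3NH3+]) = sqrt(2.27e-11 x 0.1522) = 1.86e-6 M.
pH = -log(1.86e-6) = 5.73.

5.73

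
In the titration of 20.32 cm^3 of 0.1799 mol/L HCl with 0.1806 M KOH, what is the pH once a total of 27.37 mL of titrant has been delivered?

12.43

n(acid) = 0.1799 x 0.02032 = 0.003656 mol; n(KOH) added = 0.1806 x 0.02737 = 0.004943 mol.
Base is in excess by 0.004943 - 0.003656 = 0.001287 mol in a total volume of 0.04769 L.
[OH^-] = 0.001287/0.04769 = 0.02700 M, so pOH = 1.57 and pH = 14.00 - 1.57 = 12.43.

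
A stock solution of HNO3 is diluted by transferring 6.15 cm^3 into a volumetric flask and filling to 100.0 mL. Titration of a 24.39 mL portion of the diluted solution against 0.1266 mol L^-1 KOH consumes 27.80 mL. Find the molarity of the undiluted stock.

n(KOH) = 0.1266 x 0.02780 = 0.003519 mol.
n(HNO3) in the aliquot = 0.003519 mol.
[diluted HNO3] = 0.003519 / 0.02439 = 0.1443 M.
Dilution factor = 100.0/6.150 = 16.26, so [stock] = 0.1443 x 16.26 = 2.35 M.

2.35 M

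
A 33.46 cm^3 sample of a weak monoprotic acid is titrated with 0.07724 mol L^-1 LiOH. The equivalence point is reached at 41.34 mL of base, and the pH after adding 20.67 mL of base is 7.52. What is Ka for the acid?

3.0 x 10^-8

20.67 mL is half of the equivalence volume, so this is the half-equivalence point where [HA] = [A^-].
At half-equivalence pH = pKa, so pKa = 7.52.
Ka = 10^(-7.52) = 3.0 x 10^-8.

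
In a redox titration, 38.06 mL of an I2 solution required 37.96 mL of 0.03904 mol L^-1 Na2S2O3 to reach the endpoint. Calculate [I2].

n(Na2S2O3) = 0.03904 x 0.03796 = 0.001482 mol.
From the balanced equation, 2 mol Na2S2O3 reacts with 1 mol I2, so n(I2) = 0.001482 x 1/2 = 0.0007410 mol.
[I2] = 0.0007410 / 0.03806 L = 0.0195 M.

0.0195 M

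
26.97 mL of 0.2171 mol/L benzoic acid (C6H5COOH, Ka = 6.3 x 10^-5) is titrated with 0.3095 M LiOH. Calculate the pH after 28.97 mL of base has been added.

n(acid) = 0.2171 x 0.02697 = 0.005855 mol; n(LiOH) added = 0.3095 x 0.02897 = 0.008966 mol.
Base is in excess by 0.008966 - 0.005855 = 0.003111 mol in a total volume of 0.05594 L.
[OH^-] = 0.003111/0.05594 = 0.05561 M, so pOH = 1.25 and pH = 14.00 - 1.25 = 12.75.

12.75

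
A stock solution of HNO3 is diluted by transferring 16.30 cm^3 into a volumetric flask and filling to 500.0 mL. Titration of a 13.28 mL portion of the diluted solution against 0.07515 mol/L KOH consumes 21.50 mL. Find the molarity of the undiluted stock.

n(KOH) = 0.07515 x 0.02150 = 0.001616 mol.
n(HNO3) in the aliquot = 0.001616 mol.
[diluted HNO3] = 0.001616 / 0.01328 = 0.1217 M.
Dilution factor = 500.0/16.30 = 30.67, so [stock] = 0.1217 x 30.67 = 3.73 M.

3.73 M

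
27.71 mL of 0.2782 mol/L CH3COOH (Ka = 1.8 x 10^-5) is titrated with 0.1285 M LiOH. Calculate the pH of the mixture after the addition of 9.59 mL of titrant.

4.02

Initial n(CH3COOH) = 0.2782 x 0.02771 = 0.007709 mol.
n(LiOH) added = 0.1285 x 0.009590 = 0.001232 mol, converting that many moles of CH3COOH to CH3COO-.
Remaining n(CH3COOH) = 0.006477 mol; n(CH3COO-) = 0.001232 mol.
By Henderson-Hasselbalch, pH = pKa + log([A^-]/[HA]) = 4.74 + log(0.001232/0.006477) = 4.74 + (-0.72) = 4.02.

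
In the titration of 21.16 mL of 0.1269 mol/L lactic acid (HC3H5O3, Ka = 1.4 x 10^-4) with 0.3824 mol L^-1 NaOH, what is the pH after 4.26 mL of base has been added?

4.04

Initial n(HC3H5O3) = 0.1269 x 0.02116 = 0.002685 mol.
n(NaOH) added = 0.3824 x 0.004260 = 0.001629 mol, converting that many moles of HC3H5O3 to C3H5O3-.
Remaining n(HC3H5O3) = 0.001056 mol; n(C3H5O3-) = 0.001629 mol.
By Henderson-Hasselbalch, pH = pKa + log([A^-]/[HA]) = 3.85 + log(0.001629/0.001056) = 3.85 + (+0.19) = 4.04.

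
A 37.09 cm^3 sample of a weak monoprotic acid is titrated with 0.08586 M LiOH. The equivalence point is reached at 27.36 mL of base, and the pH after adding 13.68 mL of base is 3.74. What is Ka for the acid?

13.68 mL is half of the equivalence volume, so this is the half-equivalence point where [HA] = [A^-].
At half-equivalence pH = pKa, so pKa = 3.74.
Ka = 10^(-3.74) = 1.8 x 10^-4.

1.8 x 10^-4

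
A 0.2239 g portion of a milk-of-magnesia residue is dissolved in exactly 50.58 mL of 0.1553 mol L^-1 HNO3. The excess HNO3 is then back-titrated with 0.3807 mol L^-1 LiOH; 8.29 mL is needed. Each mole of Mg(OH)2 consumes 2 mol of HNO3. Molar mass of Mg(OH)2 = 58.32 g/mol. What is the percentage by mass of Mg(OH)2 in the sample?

Total n(HNO3) added = 0.1553 x 0.05058 = 0.007855 mol.
n(LiOH) used = 0.3807 x 0.008290 = 0.003156 mol, which equals the excess n(HNO3).
So n(HNO3) consumed by the sample = 0.007855 - 0.003156 = 0.004699 mol.
n(Mg(OH)2) = 0.004699 / 2 = 0.002350 mol.
mass Mg(OH)2 = 0.002350 x 58.32 = 0.1370 g, so %Mg(OH)2 = 0.1370/0.2239 x 100 = 61.2%.

61.2%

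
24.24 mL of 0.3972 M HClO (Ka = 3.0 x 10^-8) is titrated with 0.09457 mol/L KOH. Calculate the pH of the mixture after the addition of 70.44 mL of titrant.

Initial n(HClO) = 0.3972 x 0.02424 = 0.009628 mol.
n(KOH) added = 0.09457 x 0.07044 = 0.006662 mol, converting that many moles of HClO to ClO-.
Remaining n(HClO) = 0.002967 mol; n(ClO-) = 0.006662 mol.
By Henderson-Hasselbalch, pH = pKa + log([A^-]/[HA]) = 7.52 + log(0.006662/0.002967) = 7.52 + (+0.35) = 7.87.

7.87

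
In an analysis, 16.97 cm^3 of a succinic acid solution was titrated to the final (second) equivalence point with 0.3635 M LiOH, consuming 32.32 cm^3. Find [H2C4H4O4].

n(LiOH) = 0.3635 x 0.03232 = 0.01175 mol.
At the final (second) equivalence point, 2 mol OH^- react per mol H2C4H4O4, so n(H2C4H4O4) = 0.01175 / 2 = 0.005874 mol.
[H2C4H4O4] = 0.005874 / 0.01697 L = 0.346 M.

0.346 M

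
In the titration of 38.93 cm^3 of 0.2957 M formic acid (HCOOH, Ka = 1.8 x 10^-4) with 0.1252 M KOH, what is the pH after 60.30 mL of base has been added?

4.02

Initial n(HCOOH) = 0.2957 x 0.03893 = 0.01151 mol.
n(KOH) added = 0.1252 x 0.06030 = 0.007550 mol, converting that many moles of HCOOH to HCOO-.
Remaining n(HCOOH) = 0.003962 mol; n(HCOO-) = 0.007550 mol.
By Henderson-Hasselbalch, pH = pKa + log([A^-]/[HA]) = 3.74 + log(0.007550/0.003962) = 3.74 + (+0.28) = 4.02.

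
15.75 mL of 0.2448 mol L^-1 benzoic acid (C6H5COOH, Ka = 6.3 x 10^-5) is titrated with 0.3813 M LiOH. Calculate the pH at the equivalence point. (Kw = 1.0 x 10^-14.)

8.69

n(C6H5COOH) = 0.2448 x 0.01575 = 0.003856 mol; V(LiOH) at equivalence = 0.003856/0.3813 = 0.01011 L.
At equivalence all the acid is converted to C6H5COO-; total volume = 0.01575 + 0.01011 = 0.02586 L, so [C6H5COO-] = 0.003856/0.02586 = 0.1491 M.
Kb = Kw/Ka = 1.0e-14 / 6.3 x 10^-5 = 1.59e-10.
[OH^-] = sqrt(Kb x [C6H5COO-]) = sqrt(1.59e-10 x 0.1491) = 4.86e-6 M.
pOH = 5.31, so pH = 14.00 - 5.31 = 8.69.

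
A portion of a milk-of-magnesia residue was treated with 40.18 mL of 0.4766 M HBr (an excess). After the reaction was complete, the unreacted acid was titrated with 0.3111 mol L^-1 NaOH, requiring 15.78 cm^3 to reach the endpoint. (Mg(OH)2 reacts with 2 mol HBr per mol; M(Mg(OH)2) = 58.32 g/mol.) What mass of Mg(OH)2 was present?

Total n(HBr) added = 0.4766 x 0.04018 = 0.01915 mol.
n(NaOH) used = 0.3111 x 0.01578 = 0.004909 mol, which equals the excess n(HBr).
So n(HBr) consumed by the sample = 0.01915 - 0.004909 = 0.01424 mol.
n(Mg(OH)2) = 0.01424 / 2 = 0.007120 mol.
mass = 0.007120 mol x 58.32 g/mol = 0.415 g.

0.415 g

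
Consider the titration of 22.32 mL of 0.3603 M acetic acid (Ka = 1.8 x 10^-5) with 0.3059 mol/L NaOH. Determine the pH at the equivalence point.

n(CH3COOH) = 0.3603 x 0.02232 = 0.008042 mol; V(NaOH) at equivalence = 0.008042/0.3059 = 0.02629 L.
At equivalence all the acid is converted to CH3COO-; total volume = 0.02232 + 0.02629 = 0.04861 L, so [CH3COO-] = 0.008042/0.04861 = 0.1654 M.
Kb = Kw/Ka = 1.0e-14 / 1.8 x 10^-5 = 5.56e-10.
[OH^-] = sqrt(Kb x [CH3COO-]) = sqrt(5.56e-10 x 0.1654) = 9.59e-6 M.
pOH = 5.02, so pH = 14.00 - 5.02 = 8.98.

8.98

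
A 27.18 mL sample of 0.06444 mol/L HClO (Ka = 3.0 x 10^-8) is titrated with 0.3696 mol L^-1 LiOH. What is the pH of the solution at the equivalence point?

n(HClO) = 0.06444 x 0.02718 = 0.001751 mol; V(LiOH) at equivalence = 0.001751/0.3696 = 0.004739 L.
At equivalence all the acid is converted to ClO-; total volume = 0.02718 + 0.004739 = 0.03192 L, so [ClO-] = 0.001751/0.03192 = 0.05487 M.
Kb = Kw/Ka = 1.0e-14 / 3.0 x 10^-8 = 3.33e-7.
[OH^-] = sqrt(Kb x [ClO-]) = sqrt(3.33e-7 x 0.05487) = 0.000135 M.
pOH = 3.87, so pH = 14.00 - 3.87 = 10.13.

10.13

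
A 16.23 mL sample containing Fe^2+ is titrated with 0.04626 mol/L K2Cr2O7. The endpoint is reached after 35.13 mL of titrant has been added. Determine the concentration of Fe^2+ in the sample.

n(K2Cr2O7) = 0.04626 x 0.03513 = 0.001625 mol.
From the balanced equation, 1 mol K2Cr2O7 reacts with 6 mol Fe^2+, so n(Fe^2+) = 0.001625 x 6/1 = 0.009751 mol.
[Fe^2+] = 0.009751 / 0.01623 L = 0.601 M.

0.601 M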